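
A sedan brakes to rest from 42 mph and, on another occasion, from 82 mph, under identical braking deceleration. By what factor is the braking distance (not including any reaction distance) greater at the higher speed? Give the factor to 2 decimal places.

Braking distance d = v²/(2a), so with a fixed, d ∝ v².
Factor = (82/42)² = 1.9524² = 3.8119.

Factor ≈ 3.81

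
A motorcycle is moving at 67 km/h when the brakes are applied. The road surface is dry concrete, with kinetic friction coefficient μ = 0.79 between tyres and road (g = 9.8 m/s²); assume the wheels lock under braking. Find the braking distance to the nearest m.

67 km/h ÷ 3.6 = 18.6111 m/s.
a = μg = 0.79 × 9.8 = 7.742 m/s².
Braking distance = v²/(2a) = 18.6111² / (2 × 7.742) = 346.373 / 15.484 = 22.370 m.

Braking distance ≈ 22 m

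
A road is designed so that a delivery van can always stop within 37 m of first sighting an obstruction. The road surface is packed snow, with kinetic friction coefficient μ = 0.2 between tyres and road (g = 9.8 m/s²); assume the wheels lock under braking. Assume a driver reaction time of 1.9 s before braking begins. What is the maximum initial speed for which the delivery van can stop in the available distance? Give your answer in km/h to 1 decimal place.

a = μg = 0.2 × 9.8 = 1.960 m/s².
Stopping distance: v·t_r + v²/(2a) = 37 with t_r = 1.9 s and a = 1.960 m/s².
So v² + 7.448 v − 145.04 = 0.
Positive root: v = −a·t_r + √((a·t_r)² + 2a·d) = −3.724 + √(13.868 + 145.04) = 8.8819 m/s.
8.8819 m/s × 3.6 = 31.975 km/h.

Maximum speed ≈ 32.0 km/h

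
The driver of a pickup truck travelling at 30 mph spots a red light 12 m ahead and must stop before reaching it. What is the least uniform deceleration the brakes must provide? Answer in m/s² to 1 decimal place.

Required deceleration ≈ 7.5 m/s²

30 mph × 0.44704 = 13.4112 m/s.
v² = 2a·d ⇒ a = v²/(2d) = 13.4112² / (2 × 12.000) = 179.860 / 24.000 = 7.4942 m/s².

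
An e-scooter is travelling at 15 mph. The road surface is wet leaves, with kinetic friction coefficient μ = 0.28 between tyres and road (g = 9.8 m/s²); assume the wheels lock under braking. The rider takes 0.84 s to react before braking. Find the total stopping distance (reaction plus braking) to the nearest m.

15 mph × 0.44704 = 6.7056 m/s.
a = μg = 0.28 × 9.8 = 2.744 m/s².
Reaction distance = v·t_r = 6.7056 × 0.84 = 5.633 m.
Braking distance = v²/(2a) = 6.7056² / (2 × 2.744) = 44.965 / 5.488 = 8.193 m.
Total = 5.633 + 8.193 = 13.826 m.

Total stopping distance ≈ 14 m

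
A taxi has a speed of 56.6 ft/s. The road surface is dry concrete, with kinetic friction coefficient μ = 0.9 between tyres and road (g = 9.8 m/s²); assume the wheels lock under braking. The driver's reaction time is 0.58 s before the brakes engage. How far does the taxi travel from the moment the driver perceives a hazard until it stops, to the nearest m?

Total stopping distance ≈ 27 m

56.6 ft/s × 0.3048 = 17.2517 m/s.
a = μg = 0.9 × 9.8 = 8.820 m/s².
Reaction distance = v·t_r = 17.2517 × 0.58 = 10.006 m.
Braking distance = v²/(2a) = 17.2517² / (2 × 8.820) = 297.621 / 17.640 = 16.872 m.
Total = 10.006 + 16.872 = 26.878 m.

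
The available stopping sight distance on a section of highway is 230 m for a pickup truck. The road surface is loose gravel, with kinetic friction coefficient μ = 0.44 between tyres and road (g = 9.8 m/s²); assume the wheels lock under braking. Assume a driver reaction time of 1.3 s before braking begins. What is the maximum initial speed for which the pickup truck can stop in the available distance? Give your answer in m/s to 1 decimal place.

a = μg = 0.44 × 9.8 = 4.312 m/s².
Stopping distance: v·t_r + v²/(2a) = 230 with t_r = 1.3 s and a = 4.312 m/s².
So v² + 11.211 v − 1983.52 = 0.
Positive root: v = −a·t_r + √((a·t_r)² + 2a·d) = −5.606 + √(31.427 + 1983.52) = 39.2822 m/s.

Maximum speed ≈ 39.3 m/s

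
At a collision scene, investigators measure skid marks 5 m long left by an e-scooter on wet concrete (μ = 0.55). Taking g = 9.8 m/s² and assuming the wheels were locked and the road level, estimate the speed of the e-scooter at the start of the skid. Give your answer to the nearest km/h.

Deceleration a = μg = 0.55 × 9.8 = 5.390 m/s².
v = √(2a·d) = √(2 × 5.390 × 5) = √53.900 = 7.3417 m/s.
= 7.3417 × 3.6 = 26.430 km/h.

Initial speed ≈ 26 km/h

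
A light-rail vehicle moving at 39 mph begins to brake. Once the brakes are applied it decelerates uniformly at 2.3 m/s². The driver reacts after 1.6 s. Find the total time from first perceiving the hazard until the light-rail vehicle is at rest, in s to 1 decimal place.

39 mph × 0.44704 = 17.4346 m/s.
Braking time = v/a = 17.4346 / 2.300 = 7.580 s.
Total = 1.6 + 7.580 = 9.180 s.

Total time ≈ 9.2 s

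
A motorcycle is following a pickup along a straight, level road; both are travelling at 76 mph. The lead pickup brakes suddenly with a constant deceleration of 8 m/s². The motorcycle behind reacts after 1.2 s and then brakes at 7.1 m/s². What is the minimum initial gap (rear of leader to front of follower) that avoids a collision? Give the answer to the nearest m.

Minimum gap ≈ 50 m

76 mph × 0.44704 = 33.9750 m/s.
Leader travels v²/(2a_L) = 1154.301 / 16.000 = 72.144 m before stopping.
Follower covers v·t_r = 33.9750 × 1.2 = 40.770 m while reacting, then v²/(2a_F) = 1154.301 / 14.200 = 81.289 m while braking, for a total of 40.770 + 81.289 = 122.059 m.
Since a_F ≤ a_L and the follower starts braking later, the follower is never slower than the leader, so the closest approach is when both have stopped.
Minimum gap = 122.059 − 72.144 = 49.915 m.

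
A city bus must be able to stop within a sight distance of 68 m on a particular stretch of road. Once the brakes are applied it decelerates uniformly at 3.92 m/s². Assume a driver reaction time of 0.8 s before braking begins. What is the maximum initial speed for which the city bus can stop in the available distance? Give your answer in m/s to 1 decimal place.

Stopping distance: v·t_r + v²/(2a) = 68 with t_r = 0.8 s and a = 3.920 m/s².
So v² + 6.272 v − 533.12 = 0.
Positive root: v = −a·t_r + √((a·t_r)² + 2a·d) = −3.136 + √(9.834 + 533.12) = 20.1654 m/s.

Maximum speed ≈ 20.2 m/s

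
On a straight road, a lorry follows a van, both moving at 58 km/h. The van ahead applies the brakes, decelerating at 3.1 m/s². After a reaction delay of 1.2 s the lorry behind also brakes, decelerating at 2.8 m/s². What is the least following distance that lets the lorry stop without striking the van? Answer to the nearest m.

58 km/h ÷ 3.6 = 16.1111 m/s.
Leader travels v²/(2a_L) = 259.568 / 6.200 = 41.866 m before stopping.
Follower covers v·t_r = 16.1111 × 1.2 = 19.333 m while reacting, then v²/(2a_F) = 259.568 / 5.600 = 46.351 m while braking, for a total of 19.333 + 46.351 = 65.684 m.
Since a_F ≤ a_L and the follower starts braking later, the follower is never slower than the leader, so the closest approach is when both have stopped.
Minimum gap = 65.684 − 41.866 = 23.818 m.

Minimum gap ≈ 24 m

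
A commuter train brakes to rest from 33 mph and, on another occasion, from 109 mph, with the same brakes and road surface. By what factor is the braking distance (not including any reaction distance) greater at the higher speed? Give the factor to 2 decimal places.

Braking distance d = v²/(2a), so with a fixed, d ∝ v².
Factor = (109/33)² = 3.3030² = 10.9098.

Factor ≈ 10.91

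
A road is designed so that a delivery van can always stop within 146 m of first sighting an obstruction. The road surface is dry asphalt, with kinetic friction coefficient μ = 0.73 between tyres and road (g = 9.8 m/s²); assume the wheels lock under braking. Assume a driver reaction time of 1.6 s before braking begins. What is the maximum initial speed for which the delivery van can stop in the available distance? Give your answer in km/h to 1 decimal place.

Maximum speed ≈ 128.4 km/h

a = μg = 0.73 × 9.8 = 7.154 m/s².
Stopping distance: v·t_r + v²/(2a) = 146 with t_r = 1.6 s and a = 7.154 m/s².
So v² + 22.893 v − 2088.97 = 0.
Positive root: v = −a·t_r + √((a·t_r)² + 2a·d) = −11.446 + √(131.011 + 2088.97) = 35.6707 m/s.
35.6707 m/s × 3.6 = 128.415 km/h.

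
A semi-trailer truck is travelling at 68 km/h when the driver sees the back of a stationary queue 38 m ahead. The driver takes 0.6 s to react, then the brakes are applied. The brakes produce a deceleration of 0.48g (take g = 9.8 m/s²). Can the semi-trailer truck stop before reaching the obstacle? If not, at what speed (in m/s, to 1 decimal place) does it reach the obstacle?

68 km/h ÷ 3.6 = 18.8889 m/s.
a = 0.48 × 9.8 = 4.704 m/s².
Reaction distance = 18.8889 × 0.6 = 11.333 m.
Braking distance needed to stop: v²/(2a) = 356.791 / 9.408 = 37.924 m, so total needed = 11.333 + 37.924 = 49.257 m > 38 m — it cannot stop.
Distance remaining when braking begins: 38 − 11.333 = 26.667 m.
v² = v₀² − 2a·d = 356.791 − 2 × 4.704 × 26.667 = 105.908 m²/s².
v = √105.908 = 10.291 m/s.

No — it strikes the obstacle at 10.3 m/s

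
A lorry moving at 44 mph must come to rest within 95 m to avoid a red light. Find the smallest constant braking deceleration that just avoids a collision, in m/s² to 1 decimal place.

Required deceleration ≈ 2.0 m/s²

44 mph × 0.44704 = 19.6698 m/s.
v² = 2a·d ⇒ a = v²/(2d) = 19.6698² / (2 × 95.000) = 386.901 / 190.000 = 2.0363 m/s².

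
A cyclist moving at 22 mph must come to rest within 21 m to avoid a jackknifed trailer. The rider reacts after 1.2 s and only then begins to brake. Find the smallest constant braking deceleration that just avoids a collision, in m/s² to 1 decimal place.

Required deceleration ≈ 5.3 m/s²

22 mph × 0.44704 = 9.8349 m/s.
Distance covered during reaction = 9.8349 × 1.2 = 11.802 m.
Distance available for braking: 21 − 11.802 = 9.198 m.
v² = 2a·d ⇒ a = v²/(2d) = 9.8349² / (2 × 9.198) = 96.725 / 18.396 = 5.2579 m/s².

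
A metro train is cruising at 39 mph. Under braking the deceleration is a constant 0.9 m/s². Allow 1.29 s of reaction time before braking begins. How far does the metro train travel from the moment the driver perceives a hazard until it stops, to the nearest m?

39 mph × 0.44704 = 17.4346 m/s.
Reaction distance = v·t_r = 17.4346 × 1.29 = 22.491 m.
Braking distance = v²/(2a) = 17.4346² / (2 × 0.900) = 303.965 / 1.800 = 168.869 m.
Total = 22.491 + 168.869 = 191.360 m.

Total stopping distance ≈ 191 m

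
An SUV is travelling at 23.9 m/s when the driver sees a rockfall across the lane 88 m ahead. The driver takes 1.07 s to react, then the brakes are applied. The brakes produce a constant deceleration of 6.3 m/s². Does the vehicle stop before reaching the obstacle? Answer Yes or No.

Yes

Reaction distance = 23.9000 × 1.07 = 25.573 m.
Braking distance = v²/(2a) = 571.210 / 12.600 = 45.334 m.
Total stopping distance = 25.573 + 45.334 = 70.907 m, vs 88 m available — it stops with 88 − 70.907 = 17.093 m to spare.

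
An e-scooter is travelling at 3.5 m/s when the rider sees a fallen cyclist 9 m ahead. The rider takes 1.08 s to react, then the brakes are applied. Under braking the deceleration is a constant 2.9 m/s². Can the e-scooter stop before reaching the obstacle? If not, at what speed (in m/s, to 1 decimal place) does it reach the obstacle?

Reaction distance = 3.5000 × 1.08 = 3.780 m.
Braking distance = v²/(2a) = 12.250 / 5.800 = 2.112 m.
Total stopping distance = 3.780 + 2.112 = 5.892 m, vs 9 m available — it stops with 9 − 5.892 = 3.108 m to spare.

Yes — it stops about 3.1 m short of the obstacle, so it never reaches it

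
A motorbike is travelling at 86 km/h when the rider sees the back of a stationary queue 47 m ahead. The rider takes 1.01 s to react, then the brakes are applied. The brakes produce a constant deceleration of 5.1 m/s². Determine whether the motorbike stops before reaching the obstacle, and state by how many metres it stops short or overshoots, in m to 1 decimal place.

No — it overshoots by 33.1 m

86 km/h ÷ 3.6 = 23.8889 m/s.
Reaction distance = 23.8889 × 1.01 = 24.128 m.
Braking distance = v²/(2a) = 570.680 / 10.200 = 55.949 m.
Total stopping distance = 24.128 + 55.949 = 80.077 m, vs 47 m available — it cannot stop in time and overshoots by 80.077 − 47 = 33.077 m.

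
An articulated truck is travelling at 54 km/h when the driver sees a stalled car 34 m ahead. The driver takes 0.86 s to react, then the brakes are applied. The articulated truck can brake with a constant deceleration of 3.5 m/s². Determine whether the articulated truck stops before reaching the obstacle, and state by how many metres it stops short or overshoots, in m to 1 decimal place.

54 km/h ÷ 3.6 = 15.0000 m/s.
Reaction distance = 15.0000 × 0.86 = 12.900 m.
Braking distance = v²/(2a) = 225.000 / 7.000 = 32.143 m.
Total stopping distance = 12.900 + 32.143 = 45.043 m, vs 34 m available — it cannot stop in time and overshoots by 45.043 − 34 = 11.043 m.

No — it overshoots by 11.0 m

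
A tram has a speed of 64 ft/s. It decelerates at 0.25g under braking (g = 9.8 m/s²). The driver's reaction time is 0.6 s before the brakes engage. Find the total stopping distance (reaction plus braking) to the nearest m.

64 ft/s × 0.3048 = 19.5072 m/s.
a = 0.25 × 9.8 = 2.450 m/s².
Reaction distance = v·t_r = 19.5072 × 0.6 = 11.704 m.
Braking distance = v²/(2a) = 19.5072² / (2 × 2.450) = 380.531 / 4.900 = 77.659 m.
Total = 11.704 + 77.659 = 89.363 m.

Total stopping distance ≈ 89 m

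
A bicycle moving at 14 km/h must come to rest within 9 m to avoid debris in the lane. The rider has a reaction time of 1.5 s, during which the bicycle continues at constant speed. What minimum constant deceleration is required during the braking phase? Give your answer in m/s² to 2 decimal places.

Required deceleration ≈ 2.39 m/s²

14 km/h ÷ 3.6 = 3.8889 m/s.
Distance covered during reaction = 3.8889 × 1.5 = 5.833 m.
Distance available for braking: 9 − 5.833 = 3.167 m.
v² = 2a·d ⇒ a = v²/(2d) = 3.8889² / (2 × 3.167) = 15.124 / 6.334 = 2.3877 m/s².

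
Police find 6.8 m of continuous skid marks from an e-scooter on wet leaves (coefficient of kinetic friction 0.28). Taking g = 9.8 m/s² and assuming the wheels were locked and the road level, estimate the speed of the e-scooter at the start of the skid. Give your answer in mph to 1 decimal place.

Initial speed ≈ 13.7 mph

Deceleration a = μg = 0.28 × 9.8 = 2.744 m/s².
v = √(2a·d) = √(2 × 2.744 × 6.8) = √37.318 = 6.1088 m/s.
= 6.1088 ÷ 0.44704 = 13.665 mph.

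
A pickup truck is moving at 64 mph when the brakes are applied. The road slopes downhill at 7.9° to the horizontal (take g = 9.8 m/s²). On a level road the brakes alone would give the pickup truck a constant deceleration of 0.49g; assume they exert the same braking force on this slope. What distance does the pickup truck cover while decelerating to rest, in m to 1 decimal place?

Braking distance ≈ 118.5 m

64 mph × 0.44704 = 28.6106 m/s.
a = 0.49 × 9.8 = 4.802 m/s².
Gravity along the downhill slope reduces the braking deceleration: a_eff = 4.802 − 9.8·sin 7.9° = 4.802 − 1.347 = 3.455 m/s².
Braking distance = v²/(2a) = 28.6106² / (2 × 3.455) = 818.566 / 6.910 = 118.461 m.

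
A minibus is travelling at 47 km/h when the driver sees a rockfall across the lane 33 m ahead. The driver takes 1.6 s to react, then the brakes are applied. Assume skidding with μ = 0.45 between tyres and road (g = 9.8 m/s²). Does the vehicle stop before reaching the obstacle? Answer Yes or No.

47 km/h ÷ 3.6 = 13.0556 m/s.
a = μg = 0.45 × 9.8 = 4.410 m/s².
Reaction distance = 13.0556 × 1.6 = 20.889 m.
Braking distance = v²/(2a) = 170.449 / 8.820 = 19.325 m.
Total stopping distance = 20.889 + 19.325 = 40.214 m, vs 33 m available — it cannot stop in time and overshoots by 40.214 − 33 = 7.214 m.

No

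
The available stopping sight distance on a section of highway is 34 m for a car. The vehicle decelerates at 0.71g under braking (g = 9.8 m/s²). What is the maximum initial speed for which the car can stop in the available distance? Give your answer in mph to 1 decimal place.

a = 0.71 × 9.8 = 6.958 m/s².
v²/(2a) = d ⇒ v = √(2 × 6.958 × 34) = √473.14 = 21.7518 m/s.
21.7518 m/s ÷ 0.44704 = 48.657 mph.

Maximum speed ≈ 48.7 mph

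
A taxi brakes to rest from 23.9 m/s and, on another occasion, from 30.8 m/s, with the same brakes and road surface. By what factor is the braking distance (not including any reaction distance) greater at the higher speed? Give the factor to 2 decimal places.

Factor ≈ 1.66

Braking distance d = v²/(2a), so with a fixed, d ∝ v².
Factor = (30.8/23.9)² = 1.2887² = 1.6607.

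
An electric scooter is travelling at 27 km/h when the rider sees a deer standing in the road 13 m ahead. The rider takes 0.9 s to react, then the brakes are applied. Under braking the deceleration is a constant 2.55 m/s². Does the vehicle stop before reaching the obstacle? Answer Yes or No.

27 km/h ÷ 3.6 = 7.5000 m/s.
Reaction distance = 7.5000 × 0.9 = 6.750 m.
Braking distance = v²/(2a) = 56.250 / 5.100 = 11.029 m.
Total stopping distance = 6.750 + 11.029 = 17.779 m, vs 13 m available — it cannot stop in time and overshoots by 17.779 − 13 = 4.779 m.

No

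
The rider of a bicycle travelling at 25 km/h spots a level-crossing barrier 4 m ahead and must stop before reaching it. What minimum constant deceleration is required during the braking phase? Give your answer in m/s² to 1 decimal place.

Required deceleration ≈ 6.0 m/s²

25 km/h ÷ 3.6 = 6.9444 m/s.
v² = 2a·d ⇒ a = v²/(2d) = 6.9444² / (2 × 4.000) = 48.225 / 8.000 = 6.0281 m/s².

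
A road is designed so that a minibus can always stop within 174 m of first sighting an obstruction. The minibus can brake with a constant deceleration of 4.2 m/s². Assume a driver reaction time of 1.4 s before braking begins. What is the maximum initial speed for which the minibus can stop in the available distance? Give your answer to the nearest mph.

Maximum speed ≈ 73 mph

Stopping distance: v·t_r + v²/(2a) = 174 with t_r = 1.4 s and a = 4.200 m/s².
So v² + 11.760 v − 1461.60 = 0.
Positive root: v = −a·t_r + √((a·t_r)² + 2a·d) = −5.880 + √(34.574 + 1461.60) = 32.8004 m/s.
32.8004 m/s ÷ 0.44704 = 73.372 mph.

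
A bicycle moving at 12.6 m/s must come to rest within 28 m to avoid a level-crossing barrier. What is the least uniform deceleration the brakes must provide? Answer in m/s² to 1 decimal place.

v² = 2a·d ⇒ a = v²/(2d) = 12.6000² / (2 × 28.000) = 158.760 / 56.000 = 2.8350 m/s².

Required deceleration ≈ 2.8 m/s²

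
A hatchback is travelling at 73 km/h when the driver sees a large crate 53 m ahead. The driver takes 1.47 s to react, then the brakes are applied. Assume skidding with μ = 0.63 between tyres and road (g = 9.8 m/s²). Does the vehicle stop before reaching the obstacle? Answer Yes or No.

No

73 km/h ÷ 3.6 = 20.2778 m/s.
a = μg = 0.63 × 9.8 = 6.174 m/s².
Reaction distance = 20.2778 × 1.47 = 29.808 m.
Braking distance = v²/(2a) = 411.189 / 12.348 = 33.300 m.
Total stopping distance = 29.808 + 33.300 = 63.108 m, vs 53 m available — it cannot stop in time and overshoots by 63.108 − 53 = 10.108 m.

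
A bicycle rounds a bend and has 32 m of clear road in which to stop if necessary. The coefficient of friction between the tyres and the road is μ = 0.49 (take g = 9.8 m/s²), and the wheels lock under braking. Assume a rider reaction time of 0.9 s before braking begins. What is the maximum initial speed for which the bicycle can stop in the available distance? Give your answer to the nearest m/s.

a = μg = 0.49 × 9.8 = 4.802 m/s².
Stopping distance: v·t_r + v²/(2a) = 32 with t_r = 0.9 s and a = 4.802 m/s².
So v² + 8.644 v − 307.33 = 0.
Positive root: v = −a·t_r + √((a·t_r)² + 2a·d) = −4.322 + √(18.680 + 307.33) = 13.7337 m/s.

Maximum speed ≈ 14 m/s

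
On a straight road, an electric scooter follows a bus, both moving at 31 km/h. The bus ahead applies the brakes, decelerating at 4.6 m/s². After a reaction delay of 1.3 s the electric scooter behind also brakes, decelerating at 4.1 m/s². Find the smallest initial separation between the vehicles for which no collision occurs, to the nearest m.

31 km/h ÷ 3.6 = 8.6111 m/s.
Leader travels v²/(2a_L) = 74.151 / 9.200 = 8.060 m before stopping.
Follower covers v·t_r = 8.6111 × 1.3 = 11.194 m while reacting, then v²/(2a_F) = 74.151 / 8.200 = 9.043 m while braking, for a total of 11.194 + 9.043 = 20.237 m.
Since a_F ≤ a_L and the follower starts braking later, the follower is never slower than the leader, so the closest approach is when both have stopped.
Minimum gap = 20.237 − 8.060 = 12.177 m.

Minimum gap ≈ 12 m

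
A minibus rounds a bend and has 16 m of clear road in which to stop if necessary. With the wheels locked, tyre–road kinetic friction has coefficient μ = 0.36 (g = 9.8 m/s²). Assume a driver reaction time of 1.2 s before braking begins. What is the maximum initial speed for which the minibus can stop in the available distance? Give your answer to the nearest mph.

a = μg = 0.36 × 9.8 = 3.528 m/s².
Stopping distance: v·t_r + v²/(2a) = 16 with t_r = 1.2 s and a = 3.528 m/s².
So v² + 8.467 v − 112.90 = 0.
Positive root: v = −a·t_r + √((a·t_r)² + 2a·d) = −4.234 + √(17.927 + 112.90) = 7.2040 m/s.
7.2040 m/s ÷ 0.44704 = 16.115 mph.

Maximum speed ≈ 16 mph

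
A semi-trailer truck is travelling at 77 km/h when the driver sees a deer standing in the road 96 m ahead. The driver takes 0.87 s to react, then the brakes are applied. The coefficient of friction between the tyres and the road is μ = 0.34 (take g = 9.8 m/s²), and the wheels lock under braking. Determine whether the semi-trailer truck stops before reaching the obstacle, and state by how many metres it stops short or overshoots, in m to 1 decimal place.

Yes — it stops 8.7 m short of the obstacle

77 km/h ÷ 3.6 = 21.3889 m/s.
a = μg = 0.34 × 9.8 = 3.332 m/s².
Reaction distance = 21.3889 × 0.87 = 18.608 m.
Braking distance = v²/(2a) = 457.485 / 6.664 = 68.650 m.
Total stopping distance = 18.608 + 68.650 = 87.258 m, vs 96 m available — it stops with 96 − 87.258 = 8.742 m to spare.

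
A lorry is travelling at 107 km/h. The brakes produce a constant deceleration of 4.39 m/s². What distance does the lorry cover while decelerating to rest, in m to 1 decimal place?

107 km/h ÷ 3.6 = 29.7222 m/s.
Braking distance = v²/(2a) = 29.7222² / (2 × 4.390) = 883.409 / 8.780 = 100.616 m.

Braking distance ≈ 100.6 m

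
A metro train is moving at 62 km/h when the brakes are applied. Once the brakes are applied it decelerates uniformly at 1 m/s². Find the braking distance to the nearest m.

62 km/h ÷ 3.6 = 17.2222 m/s.
Braking distance = v²/(2a) = 17.2222² / (2 × 1.000) = 296.604 / 2.000 = 148.302 m.

Braking distance ≈ 148 m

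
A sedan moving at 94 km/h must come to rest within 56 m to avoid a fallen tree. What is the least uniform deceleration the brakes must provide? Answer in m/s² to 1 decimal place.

94 km/h ÷ 3.6 = 26.1111 m/s.
v² = 2a·d ⇒ a = v²/(2d) = 26.1111² / (2 × 56.000) = 681.790 / 112.000 = 6.0874 m/s².

Required deceleration ≈ 6.1 m/s²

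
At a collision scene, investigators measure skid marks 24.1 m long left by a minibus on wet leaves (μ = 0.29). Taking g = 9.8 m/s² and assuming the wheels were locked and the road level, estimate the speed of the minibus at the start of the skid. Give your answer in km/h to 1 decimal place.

Deceleration a = μg = 0.29 × 9.8 = 2.842 m/s².
v = √(2a·d) = √(2 × 2.842 × 24.1) = √136.984 = 11.7040 m/s.
= 11.7040 × 3.6 = 42.134 km/h.

Initial speed ≈ 42.1 km/h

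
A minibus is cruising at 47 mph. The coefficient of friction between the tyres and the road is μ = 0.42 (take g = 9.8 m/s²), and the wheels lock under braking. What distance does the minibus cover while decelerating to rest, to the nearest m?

47 mph × 0.44704 = 21.0109 m/s.
a = μg = 0.42 × 9.8 = 4.116 m/s².
Braking distance = v²/(2a) = 21.0109² / (2 × 4.116) = 441.458 / 8.232 = 53.627 m.

Braking distance ≈ 54 m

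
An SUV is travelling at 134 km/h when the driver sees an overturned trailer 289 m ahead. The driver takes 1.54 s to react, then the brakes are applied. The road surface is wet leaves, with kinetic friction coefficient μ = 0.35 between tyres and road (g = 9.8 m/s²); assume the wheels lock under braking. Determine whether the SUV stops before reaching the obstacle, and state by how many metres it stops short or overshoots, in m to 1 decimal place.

Yes — it stops 29.7 m short of the obstacle

134 km/h ÷ 3.6 = 37.2222 m/s.
a = μg = 0.35 × 9.8 = 3.430 m/s².
Reaction distance = 37.2222 × 1.54 = 57.322 m.
Braking distance = v²/(2a) = 1385.492 / 6.860 = 201.967 m.
Total stopping distance = 57.322 + 201.967 = 259.289 m, vs 289 m available — it stops with 289 − 259.289 = 29.711 m to spare.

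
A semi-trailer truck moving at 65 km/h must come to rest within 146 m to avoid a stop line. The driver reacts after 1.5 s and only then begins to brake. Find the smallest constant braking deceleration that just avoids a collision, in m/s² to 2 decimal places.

65 km/h ÷ 3.6 = 18.0556 m/s.
Distance covered during reaction = 18.0556 × 1.5 = 27.083 m.
Distance available for braking: 146 − 27.083 = 118.917 m.
v² = 2a·d ⇒ a = v²/(2d) = 18.0556² / (2 × 118.917) = 326.005 / 237.834 = 1.3707 m/s².

Required deceleration ≈ 1.37 m/s²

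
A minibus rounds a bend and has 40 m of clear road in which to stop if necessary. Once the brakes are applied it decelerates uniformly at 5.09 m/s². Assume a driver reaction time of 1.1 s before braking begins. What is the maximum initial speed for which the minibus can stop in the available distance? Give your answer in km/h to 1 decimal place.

Maximum speed ≈ 55.2 km/h

Stopping distance: v·t_r + v²/(2a) = 40 with t_r = 1.1 s and a = 5.090 m/s².
So v² + 11.198 v − 407.20 = 0.
Positive root: v = −a·t_r + √((a·t_r)² + 2a·d) = −5.599 + √(31.349 + 407.20) = 15.3426 m/s.
15.3426 m/s × 3.6 = 55.233 km/h.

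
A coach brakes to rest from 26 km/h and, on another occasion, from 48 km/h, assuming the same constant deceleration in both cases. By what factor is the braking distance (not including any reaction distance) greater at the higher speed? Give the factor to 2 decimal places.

Factor ≈ 3.41

Braking distance d = v²/(2a), so with a fixed, d ∝ v².
Factor = (48/26)² = 1.8462² = 3.4085.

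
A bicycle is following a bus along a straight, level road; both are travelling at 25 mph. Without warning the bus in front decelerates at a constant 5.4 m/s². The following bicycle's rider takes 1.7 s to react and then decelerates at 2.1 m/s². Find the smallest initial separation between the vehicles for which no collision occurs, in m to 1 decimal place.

25 mph × 0.44704 = 11.1760 m/s.
Leader travels v²/(2a_L) = 124.903 / 10.800 = 11.565 m before stopping.
Follower covers v·t_r = 11.1760 × 1.7 = 18.999 m while reacting, then v²/(2a_F) = 124.903 / 4.200 = 29.739 m while braking, for a total of 18.999 + 29.739 = 48.738 m.
Since a_F ≤ a_L and the follower starts braking later, the follower is never slower than the leader, so the closest approach is when both have stopped.
Minimum gap = 48.738 − 11.565 = 37.173 m.

Minimum gap ≈ 37.2 m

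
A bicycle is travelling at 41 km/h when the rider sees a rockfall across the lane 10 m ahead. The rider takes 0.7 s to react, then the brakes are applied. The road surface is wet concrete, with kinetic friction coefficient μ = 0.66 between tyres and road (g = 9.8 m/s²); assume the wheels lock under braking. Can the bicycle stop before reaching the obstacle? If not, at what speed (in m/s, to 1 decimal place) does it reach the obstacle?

No — it strikes the obstacle at 10.2 m/s

41 km/h ÷ 3.6 = 11.3889 m/s.
a = μg = 0.66 × 9.8 = 6.468 m/s².
Reaction distance = 11.3889 × 0.7 = 7.972 m.
Braking distance needed to stop: v²/(2a) = 129.707 / 12.936 = 10.027 m, so total needed = 7.972 + 10.027 = 17.999 m > 10 m — it cannot stop.
Distance remaining when braking begins: 10 − 7.972 = 2.028 m.
v² = v₀² − 2a·d = 129.707 − 2 × 6.468 × 2.028 = 103.473 m²/s².
v = √103.473 = 10.172 m/s.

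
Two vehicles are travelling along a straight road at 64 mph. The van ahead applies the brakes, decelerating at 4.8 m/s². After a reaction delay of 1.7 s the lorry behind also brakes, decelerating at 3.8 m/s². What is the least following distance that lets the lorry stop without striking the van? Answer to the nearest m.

Minimum gap ≈ 71 m

64 mph × 0.44704 = 28.6106 m/s.
Leader travels v²/(2a_L) = 818.566 / 9.600 = 85.267 m before stopping.
Follower covers v·t_r = 28.6106 × 1.7 = 48.638 m while reacting, then v²/(2a_F) = 818.566 / 7.600 = 107.706 m while braking, for a total of 48.638 + 107.706 = 156.344 m.
Since a_F ≤ a_L and the follower starts braking later, the follower is never slower than the leader, so the closest approach is when both have stopped.
Minimum gap = 156.344 − 85.267 = 71.077 m.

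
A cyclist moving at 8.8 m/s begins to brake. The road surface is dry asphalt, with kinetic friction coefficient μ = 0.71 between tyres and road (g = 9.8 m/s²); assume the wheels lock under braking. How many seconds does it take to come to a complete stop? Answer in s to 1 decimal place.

a = μg = 0.71 × 9.8 = 6.958 m/s².
Braking time = v/a = 8.8000 / 6.958 = 1.265 s.

Braking time ≈ 1.3 s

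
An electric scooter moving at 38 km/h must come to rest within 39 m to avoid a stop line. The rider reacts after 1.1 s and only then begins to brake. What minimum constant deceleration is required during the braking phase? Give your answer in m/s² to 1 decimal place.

Required deceleration ≈ 2.0 m/s²

38 km/h ÷ 3.6 = 10.5556 m/s.
Distance covered during reaction = 10.5556 × 1.1 = 11.611 m.
Distance available for braking: 39 − 11.611 = 27.389 m.
v² = 2a·d ⇒ a = v²/(2d) = 10.5556² / (2 × 27.389) = 111.421 / 54.778 = 2.0340 m/s².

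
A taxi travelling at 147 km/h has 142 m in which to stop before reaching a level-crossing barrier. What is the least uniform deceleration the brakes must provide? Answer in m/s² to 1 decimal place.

Required deceleration ≈ 5.9 m/s²

147 km/h ÷ 3.6 = 40.8333 m/s.
v² = 2a·d ⇒ a = v²/(2d) = 40.8333² / (2 × 142.000) = 1667.358 / 284.000 = 5.8710 m/s².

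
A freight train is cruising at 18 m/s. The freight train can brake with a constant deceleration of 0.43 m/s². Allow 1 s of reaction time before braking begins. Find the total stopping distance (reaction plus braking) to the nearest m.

Total stopping distance ≈ 395 m

Reaction distance = v·t_r = 18.0000 × 1 = 18.000 m.
Braking distance = v²/(2a) = 18.0000² / (2 × 0.430) = 324.000 / 0.860 = 376.744 m.
Total = 18.000 + 376.744 = 394.744 m.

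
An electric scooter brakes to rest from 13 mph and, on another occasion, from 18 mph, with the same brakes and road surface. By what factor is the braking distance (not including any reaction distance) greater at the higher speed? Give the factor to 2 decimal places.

Braking distance d = v²/(2a), so with a fixed, d ∝ v².
Factor = (18/13)² = 1.3846² = 1.9171.

Factor ≈ 1.92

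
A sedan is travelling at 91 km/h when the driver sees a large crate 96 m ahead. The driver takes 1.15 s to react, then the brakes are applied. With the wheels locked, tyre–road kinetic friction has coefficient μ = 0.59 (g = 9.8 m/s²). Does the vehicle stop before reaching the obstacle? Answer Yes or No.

91 km/h ÷ 3.6 = 25.2778 m/s.
a = μg = 0.59 × 9.8 = 5.782 m/s².
Reaction distance = 25.2778 × 1.15 = 29.069 m.
Braking distance = v²/(2a) = 638.967 / 11.564 = 55.255 m.
Total stopping distance = 29.069 + 55.255 = 84.324 m, vs 96 m available — it stops with 96 − 84.324 = 11.676 m to spare.

Yes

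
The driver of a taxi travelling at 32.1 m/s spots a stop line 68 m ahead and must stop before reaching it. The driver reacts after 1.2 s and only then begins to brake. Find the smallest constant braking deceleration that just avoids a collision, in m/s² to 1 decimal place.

Distance covered during reaction = 32.1000 × 1.2 = 38.520 m.
Distance available for braking: 68 − 38.520 = 29.480 m.
v² = 2a·d ⇒ a = v²/(2d) = 32.1000² / (2 × 29.480) = 1030.410 / 58.960 = 17.4764 m/s².

Required deceleration ≈ 17.5 m/s²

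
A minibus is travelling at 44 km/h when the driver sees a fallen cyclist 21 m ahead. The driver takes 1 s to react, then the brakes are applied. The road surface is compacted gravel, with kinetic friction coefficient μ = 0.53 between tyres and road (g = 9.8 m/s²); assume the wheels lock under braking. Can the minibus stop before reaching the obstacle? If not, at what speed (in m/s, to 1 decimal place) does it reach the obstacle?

No — it strikes the obstacle at 7.6 m/s

44 km/h ÷ 3.6 = 12.2222 m/s.
a = μg = 0.53 × 9.8 = 5.194 m/s².
Reaction distance = 12.2222 × 1 = 12.222 m.
Braking distance needed to stop: v²/(2a) = 149.382 / 10.388 = 14.380 m, so total needed = 12.222 + 14.380 = 26.602 m > 21 m — it cannot stop.
Distance remaining when braking begins: 21 − 12.222 = 8.778 m.
v² = v₀² − 2a·d = 149.382 − 2 × 5.194 × 8.778 = 58.196 m²/s².
v = √58.196 = 7.629 m/s.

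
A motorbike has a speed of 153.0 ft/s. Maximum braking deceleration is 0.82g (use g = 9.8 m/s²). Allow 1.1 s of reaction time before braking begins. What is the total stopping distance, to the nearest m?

Total stopping distance ≈ 187 m

153 ft/s × 0.3048 = 46.6344 m/s.
a = 0.82 × 9.8 = 8.036 m/s².
Reaction distance = v·t_r = 46.6344 × 1.1 = 51.298 m.
Braking distance = v²/(2a) = 46.6344² / (2 × 8.036) = 2174.767 / 16.072 = 135.314 m.
Total = 51.298 + 135.314 = 186.612 m.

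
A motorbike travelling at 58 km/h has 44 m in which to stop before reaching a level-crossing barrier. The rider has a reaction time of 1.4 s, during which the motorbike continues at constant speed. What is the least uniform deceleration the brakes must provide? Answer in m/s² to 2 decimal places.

58 km/h ÷ 3.6 = 16.1111 m/s.
Distance covered during reaction = 16.1111 × 1.4 = 22.556 m.
Distance available for braking: 44 − 22.556 = 21.444 m.
v² = 2a·d ⇒ a = v²/(2d) = 16.1111² / (2 × 21.444) = 259.568 / 42.888 = 6.0522 m/s².

Required deceleration ≈ 6.05 m/s²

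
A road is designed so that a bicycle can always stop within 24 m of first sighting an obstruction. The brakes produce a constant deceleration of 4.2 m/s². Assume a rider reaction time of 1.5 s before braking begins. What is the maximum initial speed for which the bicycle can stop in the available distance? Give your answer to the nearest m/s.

Maximum speed ≈ 9 m/s

Stopping distance: v·t_r + v²/(2a) = 24 with t_r = 1.5 s and a = 4.200 m/s².
So v² + 12.600 v − 201.60 = 0.
Positive root: v = −a·t_r + √((a·t_r)² + 2a·d) = −6.300 + √(39.690 + 201.60) = 9.2335 m/s.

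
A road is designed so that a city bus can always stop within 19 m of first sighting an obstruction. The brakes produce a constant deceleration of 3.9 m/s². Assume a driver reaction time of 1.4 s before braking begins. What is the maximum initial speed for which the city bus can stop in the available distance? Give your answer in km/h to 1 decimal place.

Stopping distance: v·t_r + v²/(2a) = 19 with t_r = 1.4 s and a = 3.900 m/s².
So v² + 10.920 v − 148.20 = 0.
Positive root: v = −a·t_r + √((a·t_r)² + 2a·d) = −5.460 + √(29.812 + 148.20) = 7.8821 m/s.
7.8821 m/s × 3.6 = 28.376 km/h.

Maximum speed ≈ 28.4 km/h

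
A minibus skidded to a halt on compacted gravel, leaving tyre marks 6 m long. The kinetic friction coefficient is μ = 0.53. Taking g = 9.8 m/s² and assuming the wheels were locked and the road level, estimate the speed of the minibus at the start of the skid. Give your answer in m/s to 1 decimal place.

Initial speed ≈ 7.9 m/s

Deceleration a = μg = 0.53 × 9.8 = 5.194 m/s².
v = √(2a·d) = √(2 × 5.194 × 6) = √62.328 = 7.8948 m/s.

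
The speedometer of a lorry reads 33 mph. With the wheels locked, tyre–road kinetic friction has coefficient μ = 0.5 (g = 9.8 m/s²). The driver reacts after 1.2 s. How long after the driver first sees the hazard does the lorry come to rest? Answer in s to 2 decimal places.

33 mph × 0.44704 = 14.7523 m/s.
a = μg = 0.5 × 9.8 = 4.900 m/s².
Braking time = v/a = 14.7523 / 4.900 = 3.011 s.
Total = 1.2 + 3.011 = 4.211 s.

Total time ≈ 4.21 s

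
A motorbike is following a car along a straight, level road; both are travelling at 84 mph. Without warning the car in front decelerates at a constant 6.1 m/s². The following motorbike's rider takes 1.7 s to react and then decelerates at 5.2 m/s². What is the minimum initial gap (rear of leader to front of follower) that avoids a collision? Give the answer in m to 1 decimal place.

Minimum gap ≈ 83.8 m

84 mph × 0.44704 = 37.5514 m/s.
Leader travels v²/(2a_L) = 1410.108 / 12.200 = 115.583 m before stopping.
Follower covers v·t_r = 37.5514 × 1.7 = 63.837 m while reacting, then v²/(2a_F) = 1410.108 / 10.400 = 135.587 m while braking, for a total of 63.837 + 135.587 = 199.424 m.
Since a_F ≤ a_L and the follower starts braking later, the follower is never slower than the leader, so the closest approach is when both have stopped.
Minimum gap = 199.424 − 115.583 = 83.841 m.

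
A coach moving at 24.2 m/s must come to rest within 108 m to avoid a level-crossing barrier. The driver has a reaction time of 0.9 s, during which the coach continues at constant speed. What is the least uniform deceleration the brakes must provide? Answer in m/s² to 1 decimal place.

Distance covered during reaction = 24.2000 × 0.9 = 21.780 m.
Distance available for braking: 108 − 21.780 = 86.220 m.
v² = 2a·d ⇒ a = v²/(2d) = 24.2000² / (2 × 86.220) = 585.640 / 172.440 = 3.3962 m/s².

Required deceleration ≈ 3.4 m/s²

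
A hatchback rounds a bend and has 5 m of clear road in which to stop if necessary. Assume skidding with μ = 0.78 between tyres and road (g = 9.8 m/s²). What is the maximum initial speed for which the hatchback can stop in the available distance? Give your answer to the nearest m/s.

Maximum speed ≈ 9 m/s

a = μg = 0.78 × 9.8 = 7.644 m/s².
v²/(2a) = d ⇒ v = √(2 × 7.644 × 5) = √76.44 = 8.7430 m/s.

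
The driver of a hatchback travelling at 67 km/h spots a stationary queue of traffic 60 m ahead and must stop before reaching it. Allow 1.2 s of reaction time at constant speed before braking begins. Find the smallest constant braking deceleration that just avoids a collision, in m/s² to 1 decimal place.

Required deceleration ≈ 4.6 m/s²

67 km/h ÷ 3.6 = 18.6111 m/s.
Distance covered during reaction = 18.6111 × 1.2 = 22.333 m.
Distance available for braking: 60 − 22.333 = 37.667 m.
v² = 2a·d ⇒ a = v²/(2d) = 18.6111² / (2 × 37.667) = 346.373 / 75.334 = 4.5978 m/s².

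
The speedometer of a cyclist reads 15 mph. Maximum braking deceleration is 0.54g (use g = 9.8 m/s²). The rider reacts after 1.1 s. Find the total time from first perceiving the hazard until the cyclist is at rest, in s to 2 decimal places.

Total time ≈ 2.37 s

15 mph × 0.44704 = 6.7056 m/s.
a = 0.54 × 9.8 = 5.292 m/s².
Braking time = v/a = 6.7056 / 5.292 = 1.267 s.
Total = 1.1 + 1.267 = 2.367 s.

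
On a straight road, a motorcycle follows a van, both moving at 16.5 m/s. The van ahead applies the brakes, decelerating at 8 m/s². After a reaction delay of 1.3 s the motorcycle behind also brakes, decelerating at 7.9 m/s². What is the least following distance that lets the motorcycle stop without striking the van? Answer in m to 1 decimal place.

Leader travels v²/(2a_L) = 272.250 / 16.000 = 17.016 m before stopping.
Follower covers v·t_r = 16.5000 × 1.3 = 21.450 m while reacting, then v²/(2a_F) = 272.250 / 15.800 = 17.231 m while braking, for a total of 21.450 + 17.231 = 38.681 m.
Since a_F ≤ a_L and the follower starts braking later, the follower is never slower than the leader, so the closest approach is when both have stopped.
Minimum gap = 38.681 − 17.016 = 21.665 m.

Minimum gap ≈ 21.7 m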